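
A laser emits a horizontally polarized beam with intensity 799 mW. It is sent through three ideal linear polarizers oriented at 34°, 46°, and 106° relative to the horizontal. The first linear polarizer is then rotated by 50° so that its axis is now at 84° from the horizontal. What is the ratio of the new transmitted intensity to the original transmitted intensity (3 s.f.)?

Before rotation:
I₁ = I₀ cos²(34° − 0°) = I₀ cos²(34°) = 0.6873 I₀.
I₂ = I₁ cos²(46° − 34°) = 0.6873 I₀ · cos²(12°) = 0.6576 I₀.
I₃ = I₂ cos²(106° − 46°) = 0.6576 I₀ · cos²(60°) = 0.1644 I₀.
After rotation:
I₁ = I₀ cos²(84° − 0°) = I₀ cos²(84°) = 0.01093 I₀.
I₂ = I₁ cos²(46° − 84°) = 0.01093 I₀ · cos²(38°) = 0.006785 I₀.
I₃ = I₂ cos²(106° − 46°) = 0.006785 I₀ · cos²(60°) = 0.001696 I₀.
Ratio = 0.001696 / 0.1644 = 0.01032.

I_new/I_old ≈ 0.0103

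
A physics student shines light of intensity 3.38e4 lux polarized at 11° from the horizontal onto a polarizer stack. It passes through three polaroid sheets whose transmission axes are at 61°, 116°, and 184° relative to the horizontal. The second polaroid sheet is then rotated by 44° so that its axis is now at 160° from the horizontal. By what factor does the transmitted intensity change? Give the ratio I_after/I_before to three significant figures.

I_new/I_old ≈ 0.442

Before rotation:
I₁ = I₀ cos²(61° − 11°) = I₀ cos²(50°) = 0.4132 I₀.
I₂ = I₁ cos²(116° − 61°) = 0.4132 I₀ · cos²(55°) = 0.1359 I₀.
I₃ = I₂ cos²(184° − 116°) = 0.1359 I₀ · cos²(68°) = 0.01908 I₀.
After rotation:
I₁ = I₀ cos²(61° − 11°) = I₀ cos²(50°) = 0.4132 I₀.
Angle between axes 1 and 2: 81°. I₂ = 0.4132 I₀ · cos²(81°) = 0.01011 I₀.
I₃ = I₂ cos²(184° − 160°) = 0.01011 I₀ · cos²(24°) = 0.008438 I₀.
Ratio = 0.008438 / 0.01908 = 0.4424.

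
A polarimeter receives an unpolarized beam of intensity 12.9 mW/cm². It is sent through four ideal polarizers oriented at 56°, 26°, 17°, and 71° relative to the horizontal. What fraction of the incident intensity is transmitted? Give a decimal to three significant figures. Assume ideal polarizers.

Unpolarized light through the first polarizer → I₁ = 12.9 mW/cm²/2 = 6.45 mW/cm², polarized at 56°.
I₂ = I₁ · cos²(30°) = 6.45 · 0.75 = 4.838 mW/cm².
I₃ = I₂ · cos²(9°) = 4.838 · 0.9755 = 4.719 mW/cm².
I₄ = I₃ · cos²(54°) = 4.719 · 0.3455 = 1.63 mW/cm².
Transmitted fraction = 0.1264.

I/I₀ ≈ 0.126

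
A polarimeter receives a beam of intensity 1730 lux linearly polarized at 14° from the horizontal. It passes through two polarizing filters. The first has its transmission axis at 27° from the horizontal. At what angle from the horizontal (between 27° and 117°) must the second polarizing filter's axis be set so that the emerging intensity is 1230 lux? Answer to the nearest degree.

θ ≈ 57°

By Malus's law, I₁ = I₀ cos²(27° − 14°) = I₀ cos²(13°) = 0.9494 I₀.
Target fraction: 1230 / 1730 lux = 0.711 of I₀.
Need I₂/I₀ = 0.711, so cos²(θ − 27°) = 0.711 / 0.9494 = 0.7489.
θ − 27° = arccos(√0.7489) = 30.1°, giving θ ≈ 27 + 30.1 = 57.1°.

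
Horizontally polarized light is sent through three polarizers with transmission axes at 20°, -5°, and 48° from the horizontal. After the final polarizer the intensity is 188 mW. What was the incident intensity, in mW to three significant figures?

By Malus's law, I₁ = I₀ cos²(20° − 0°) = I₀ cos²(20°) = 0.883 I₀.
I₂ = I₁ cos²(-5° − 20°) = 0.883 I₀ · cos²(25°) = 0.7253 I₀.
I₃ = I₂ cos²(48° + 5°) = 0.7253 I₀ · cos²(53°) = 0.2627 I₀.
So 188 mW = 0.2627 I₀, giving I₀ = 188/0.2627 = 715.7 mW.

I₀ ≈ 716 mW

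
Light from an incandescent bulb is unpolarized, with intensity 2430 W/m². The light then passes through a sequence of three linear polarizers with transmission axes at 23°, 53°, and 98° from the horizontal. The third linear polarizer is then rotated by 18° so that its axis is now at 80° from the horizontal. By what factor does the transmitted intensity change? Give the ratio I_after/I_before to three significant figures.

I_new/I_old ≈ 1.59

Before rotation:
Unpolarized light through the first polarizer → I₁ = ½ I₀, now polarized at 23°.
I₂ = I₁ cos²(53° − 23°) = 0.5 I₀ · cos²(30°) = 0.375 I₀.
I₃ = I₂ cos²(98° − 53°) = 0.375 I₀ · cos²(45°) = 0.1875 I₀.
After rotation:
Unpolarized light through the first polarizer → I₁ = ½ I₀, now polarized at 23°.
I₂ = I₁ cos²(53° − 23°) = 0.5 I₀ · cos²(30°) = 0.375 I₀.
I₃ = I₂ cos²(80° − 53°) = 0.375 I₀ · cos²(27°) = 0.2977 I₀.
Ratio = 0.2977 / 0.1875 = 1.588.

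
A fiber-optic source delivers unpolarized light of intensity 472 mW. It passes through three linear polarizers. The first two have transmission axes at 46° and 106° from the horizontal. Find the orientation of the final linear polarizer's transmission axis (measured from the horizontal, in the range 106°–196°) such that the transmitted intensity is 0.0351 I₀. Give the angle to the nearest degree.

θ ≈ 164°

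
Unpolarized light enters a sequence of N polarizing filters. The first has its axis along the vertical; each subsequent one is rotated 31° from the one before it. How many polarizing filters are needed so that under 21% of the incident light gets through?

N = 4

First polarizer halves the unpolarized light: factor 1/2.
Each further stage multiplies by cos²(31°) = 0.7347.
After N polarizers: T = 0.5·0.7347^(N−1). Require T < 0.21 ⇒ N−1 > ln(0.21/0.5)/ln(0.7347) = 2.81, so N−1 ≥ 3 and N = 4.
Check: N=4 gives T = 0.1983 < 0.21; N=3 gives T = 0.2699.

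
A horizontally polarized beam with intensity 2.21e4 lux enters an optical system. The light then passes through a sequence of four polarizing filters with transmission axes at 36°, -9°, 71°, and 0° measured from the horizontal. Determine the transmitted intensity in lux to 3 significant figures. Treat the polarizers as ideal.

I ≈ 23.1 lux

I₁ = 2.21e4 lux · cos²(36°) = 1.446e+04 lux.
I₂ = I₁ · cos²(45°) = 1.446e+04 · 0.5 = 7232 lux.
I₃ = I₂ · cos²(80°) = 7232 · 0.03015 = 218.1 lux.
I₄ = I₃ · cos²(71°) = 218.1 · 0.106 = 23.12 lux.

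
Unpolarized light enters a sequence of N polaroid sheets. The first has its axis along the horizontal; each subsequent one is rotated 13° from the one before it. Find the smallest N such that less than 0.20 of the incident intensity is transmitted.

First polarizer halves the unpolarized light: factor 1/2.
Each further stage multiplies by cos²(13°) = 0.9494.
After N polarizers: T = 0.5·0.9494^(N−1). Require T < 0.20 ⇒ N−1 > ln(0.20/0.5)/ln(0.9494) = 17.65, so N−1 ≥ 18 and N = 19.
Check: N=19 gives T = 0.1964 < 0.20; N=18 gives T = 0.2068.

N = 19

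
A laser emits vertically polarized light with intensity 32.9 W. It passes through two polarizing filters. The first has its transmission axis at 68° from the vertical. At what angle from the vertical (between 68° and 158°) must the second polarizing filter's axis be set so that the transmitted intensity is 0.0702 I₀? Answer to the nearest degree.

θ ≈ 113°

By Malus's law, I₁ = I₀ cos²(68° − 0°) = I₀ cos²(68°) = 0.1403 I₀.
Need I₂/I₀ = 0.0702, so cos²(θ − 68°) = 0.0702 / 0.1403 = 0.5002.
θ − 68° = arccos(√0.5002) = 45.0°, giving θ ≈ 68 + 45.0 = 113.0°.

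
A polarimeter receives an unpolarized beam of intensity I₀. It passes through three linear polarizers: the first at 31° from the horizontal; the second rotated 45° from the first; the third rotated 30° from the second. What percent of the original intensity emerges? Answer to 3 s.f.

≈ 18.8%

Unpolarized light through the first polarizer → I₁ = ½ I₀, now polarized at 31°.
I₂ = I₁ cos²(45°) = 0.5 · 0.5 I₀ = 0.25 I₀.
I₃ = I₂ cos²(30°) = 0.25 · 0.75 I₀ = 0.1875 I₀.
That is 18.75% of the incident intensity.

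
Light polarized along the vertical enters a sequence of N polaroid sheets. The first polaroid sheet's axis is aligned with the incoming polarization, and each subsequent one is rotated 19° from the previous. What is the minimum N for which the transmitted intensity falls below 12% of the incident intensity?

N = 20

First polarizer is aligned with the polarization: full transmission.
Each further stage multiplies by cos²(19°) = 0.894.
After N polarizers: T = 0.894^(N−1). Require T < 0.12 ⇒ N−1 > ln(0.12)/ln(0.894) = 18.92, so N−1 ≥ 19 and N = 20.
Check: N=20 gives T = 0.119 < 0.12; N=19 gives T = 0.1331.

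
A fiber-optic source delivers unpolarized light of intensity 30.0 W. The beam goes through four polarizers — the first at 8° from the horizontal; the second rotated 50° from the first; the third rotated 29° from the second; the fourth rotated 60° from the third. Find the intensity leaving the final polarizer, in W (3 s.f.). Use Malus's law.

Unpolarized light through the first polarizer → I₁ = 30.0 W/2 = 15 W, polarized at 8°.
I₂ = I₁ · cos²(50°) = 15 · 0.4132 = 6.198 W.
I₃ = I₂ · cos²(29°) = 6.198 · 0.765 = 4.741 W.
I₄ = I₃ · cos²(60°) = 4.741 · 0.25 = 1.185 W.

I ≈ 1.19 W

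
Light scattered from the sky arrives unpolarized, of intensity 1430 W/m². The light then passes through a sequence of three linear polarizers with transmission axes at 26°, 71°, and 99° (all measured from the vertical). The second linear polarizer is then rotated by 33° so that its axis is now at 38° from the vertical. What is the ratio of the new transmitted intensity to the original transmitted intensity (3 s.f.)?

Before rotation:
Unpolarized light through the first polarizer → I₁ = ½ I₀, now polarized at 26°.
I₂ = I₁ cos²(71° − 26°) = 0.5 I₀ · cos²(45°) = 0.25 I₀.
I₃ = I₂ cos²(99° − 71°) = 0.25 I₀ · cos²(28°) = 0.1949 I₀.
After rotation:
Unpolarized light through the first polarizer → I₁ = ½ I₀, now polarized at 26°.
I₂ = I₁ cos²(38° − 26°) = 0.5 I₀ · cos²(12°) = 0.4784 I₀.
I₃ = I₂ cos²(99° − 38°) = 0.4784 I₀ · cos²(61°) = 0.1124 I₀.
Ratio = 0.1124 / 0.1949 = 0.5769.

I_new/I_old ≈ 0.577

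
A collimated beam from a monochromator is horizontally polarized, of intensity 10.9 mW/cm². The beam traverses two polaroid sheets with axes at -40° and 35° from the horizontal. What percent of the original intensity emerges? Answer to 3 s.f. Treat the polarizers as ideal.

≈ 3.93%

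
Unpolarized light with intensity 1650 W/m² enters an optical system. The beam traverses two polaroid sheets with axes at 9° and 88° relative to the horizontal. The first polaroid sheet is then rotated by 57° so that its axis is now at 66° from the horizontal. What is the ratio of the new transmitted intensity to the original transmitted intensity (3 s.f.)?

I_new/I_old ≈ 23.6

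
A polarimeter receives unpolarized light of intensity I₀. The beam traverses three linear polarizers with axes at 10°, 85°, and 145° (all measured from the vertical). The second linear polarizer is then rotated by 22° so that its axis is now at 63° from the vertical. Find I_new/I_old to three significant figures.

I_new/I_old ≈ 0.419

Before rotation:
Unpolarized light through the first polarizer → I₁ = ½ I₀, now polarized at 10°.
I₂ = I₁ cos²(85° − 10°) = 0.5 I₀ · cos²(75°) = 0.03349 I₀.
I₃ = I₂ cos²(145° − 85°) = 0.03349 I₀ · cos²(60°) = 0.008373 I₀.
After rotation:
Unpolarized light through the first polarizer → I₁ = ½ I₀, now polarized at 10°.
I₂ = I₁ cos²(63° − 10°) = 0.5 I₀ · cos²(53°) = 0.1811 I₀.
I₃ = I₂ cos²(145° − 63°) = 0.1811 I₀ · cos²(82°) = 0.003508 I₀.
Ratio = 0.003508 / 0.008373 = 0.4189.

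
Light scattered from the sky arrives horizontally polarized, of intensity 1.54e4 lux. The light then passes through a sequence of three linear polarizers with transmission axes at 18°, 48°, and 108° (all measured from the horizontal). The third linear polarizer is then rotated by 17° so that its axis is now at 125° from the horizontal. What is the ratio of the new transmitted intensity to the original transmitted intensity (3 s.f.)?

I_new/I_old ≈ 0.202

Before rotation:
By Malus's law, I₁ = I₀ cos²(18° − 0°) = I₀ cos²(18°) = 0.9045 I₀.
I₂ = I₁ cos²(48° − 18°) = 0.9045 I₀ · cos²(30°) = 0.6784 I₀.
I₃ = I₂ cos²(108° − 48°) = 0.6784 I₀ · cos²(60°) = 0.1696 I₀.
After rotation:
I₁ = I₀ cos²(18° − 0°) = I₀ cos²(18°) = 0.9045 I₀.
I₂ = I₁ cos²(48° − 18°) = 0.9045 I₀ · cos²(30°) = 0.6784 I₀.
I₃ = I₂ cos²(125° − 48°) = 0.6784 I₀ · cos²(77°) = 0.03433 I₀.
Ratio = 0.03433 / 0.1696 = 0.2024.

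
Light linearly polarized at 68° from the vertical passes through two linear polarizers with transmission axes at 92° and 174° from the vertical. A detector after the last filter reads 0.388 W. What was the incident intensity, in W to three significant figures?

I₀ ≈ 24.0 W

By Malus's law, I₁ = I₀ cos²(92° − 68°) = I₀ cos²(24°) = 0.8346 I₀.
I₂ = I₁ cos²(174° − 92°) = 0.8346 I₀ · cos²(82°) = 0.01616 I₀.
So 0.388 W = 0.01616 I₀, giving I₀ = 0.388/0.01616 = 24 W.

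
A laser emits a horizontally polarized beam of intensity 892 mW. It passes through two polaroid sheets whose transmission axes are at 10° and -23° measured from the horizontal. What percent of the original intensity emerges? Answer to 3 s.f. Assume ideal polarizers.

By Malus's law, I₁ = 892 mW · cos²(10°) = 865.1 mW.
I₂ = I₁ · cos²(33°) = 865.1 · 0.7034 = 608.5 mW.
That is 68.22% of the incident intensity.

≈ 68.2%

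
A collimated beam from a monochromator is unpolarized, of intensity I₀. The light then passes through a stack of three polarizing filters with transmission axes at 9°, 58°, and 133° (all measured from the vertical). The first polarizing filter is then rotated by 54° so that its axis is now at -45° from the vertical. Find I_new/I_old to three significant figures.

I_new/I_old ≈ 0.118

Before rotation:
Unpolarized light through the first polarizer → I₁ = ½ I₀, now polarized at 9°.
I₂ = I₁ cos²(58° − 9°) = 0.5 I₀ · cos²(49°) = 0.2152 I₀.
I₃ = I₂ cos²(133° − 58°) = 0.2152 I₀ · cos²(75°) = 0.01442 I₀.
After rotation:
Unpolarized light through the first polarizer → I₁ = ½ I₀, now polarized at -45°.
Angle between axes 1 and 2: 77°. I₂ = 0.5 I₀ · cos²(77°) = 0.0253 I₀.
I₃ = I₂ cos²(133° − 58°) = 0.0253 I₀ · cos²(75°) = 0.001695 I₀.
Ratio = 0.001695 / 0.01442 = 0.1176.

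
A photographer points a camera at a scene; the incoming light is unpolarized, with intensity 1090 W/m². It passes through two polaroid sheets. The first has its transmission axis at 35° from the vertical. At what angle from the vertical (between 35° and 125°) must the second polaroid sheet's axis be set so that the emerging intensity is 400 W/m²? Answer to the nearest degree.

θ ≈ 66°

Unpolarized light through the first polarizer → I₁ = ½ I₀, now polarized at 35°.
Target fraction: 400 / 1090 W/m² = 0.367 of I₀.
Need I₂/I₀ = 0.367, so cos²(θ − 35°) = 0.367 / 0.5 = 0.7339.
θ − 35° = arccos(√0.7339) = 31.1°, giving θ ≈ 35 + 31.1 = 66.1°.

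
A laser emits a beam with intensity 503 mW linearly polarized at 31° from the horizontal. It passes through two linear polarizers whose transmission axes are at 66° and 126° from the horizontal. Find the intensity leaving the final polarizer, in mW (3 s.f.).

I ≈ 84.4 mW

I₁ = 503 mW · cos²(35°) = 337.5 mW.
I₂ = I₁ · cos²(60°) = 337.5 · 0.25 = 84.38 mW.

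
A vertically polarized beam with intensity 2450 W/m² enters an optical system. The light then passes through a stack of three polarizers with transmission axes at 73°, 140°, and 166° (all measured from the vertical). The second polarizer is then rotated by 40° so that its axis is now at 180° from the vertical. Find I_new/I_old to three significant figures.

I_new/I_old ≈ 0.653

Before rotation:
By Malus's law, I₁ = I₀ cos²(73° − 0°) = I₀ cos²(73°) = 0.08548 I₀.
I₂ = I₁ cos²(140° − 73°) = 0.08548 I₀ · cos²(67°) = 0.01305 I₀.
I₃ = I₂ cos²(166° − 140°) = 0.01305 I₀ · cos²(26°) = 0.01054 I₀.
After rotation:
I₁ = I₀ cos²(73° − 0°) = I₀ cos²(73°) = 0.08548 I₀.
Angle between axes 1 and 2: 73°. I₂ = 0.08548 I₀ · cos²(73°) = 0.007307 I₀.
I₃ = I₂ cos²(166° − 180°) = 0.007307 I₀ · cos²(14°) = 0.006879 I₀.
Ratio = 0.006879 / 0.01054 = 0.6525.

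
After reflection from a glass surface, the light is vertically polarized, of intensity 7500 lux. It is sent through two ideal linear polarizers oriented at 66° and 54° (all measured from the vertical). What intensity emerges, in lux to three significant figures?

I ≈ 1190 lux

By Malus's law, I₁ = 7500 lux · cos²(66°) = 1241 lux.
I₂ = I₁ · cos²(12°) = 1241 · 0.9568 = 1187 lux.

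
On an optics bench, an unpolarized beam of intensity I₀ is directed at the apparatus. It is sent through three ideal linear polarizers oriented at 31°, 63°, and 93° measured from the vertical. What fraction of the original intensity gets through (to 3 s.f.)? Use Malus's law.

Unpolarized light through the first polarizer → I₁ = ½ I₀, now polarized at 31°.
I₂ = I₁ cos²(63° − 31°) = 0.5 I₀ · cos²(32°) = 0.3596 I₀.
I₃ = I₂ cos²(93° − 63°) = 0.3596 I₀ · cos²(30°) = 0.2697 I₀.
Transmitted fraction = 0.2697.

≈ 0.270 I₀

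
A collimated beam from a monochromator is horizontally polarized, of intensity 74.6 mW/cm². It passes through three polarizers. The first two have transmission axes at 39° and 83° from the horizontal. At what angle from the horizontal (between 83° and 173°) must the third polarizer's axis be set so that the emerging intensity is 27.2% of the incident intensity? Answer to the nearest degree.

θ ≈ 104°

By Malus's law, I₁ = I₀ cos²(39° − 0°) = I₀ cos²(39°) = 0.604 I₀.
I₂ = I₁ cos²(83° − 39°) = 0.604 I₀ · cos²(44°) = 0.3125 I₀.
Need I₃/I₀ = 0.272, so cos²(θ − 83°) = 0.272 / 0.3125 = 0.8704.
θ − 83° = arccos(√0.8704) = 21.1°, giving θ ≈ 83 + 21.1 = 104.1°.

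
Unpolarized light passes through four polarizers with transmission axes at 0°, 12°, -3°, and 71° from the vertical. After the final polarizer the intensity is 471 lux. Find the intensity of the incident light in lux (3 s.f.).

I₀ ≈ 1.39e4 lux

Unpolarized light through the first polarizer → I₁ = ½ I₀, now polarized at 0°.
I₂ = I₁ cos²(12° − 0°) = 0.5 I₀ · cos²(12°) = 0.4784 I₀.
I₃ = I₂ cos²(-3° − 12°) = 0.4784 I₀ · cos²(15°) = 0.4463 I₀.
I₄ = I₃ cos²(71° + 3°) = 0.4463 I₀ · cos²(74°) = 0.03391 I₀.
So 471 lux = 0.03391 I₀, giving I₀ = 471/0.03391 = 1.389e+04 lux.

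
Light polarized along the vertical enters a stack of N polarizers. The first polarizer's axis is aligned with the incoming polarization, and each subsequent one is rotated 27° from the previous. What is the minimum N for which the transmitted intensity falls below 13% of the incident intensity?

N = 10

First polarizer is aligned with the polarization: full transmission.
Each further stage multiplies by cos²(27°) = 0.7939.
After N polarizers: T = 0.7939^(N−1). Require T < 0.13 ⇒ N−1 > ln(0.13)/ln(0.7939) = 8.84, so N−1 ≥ 9 and N = 10.
Check: N=10 gives T = 0.1253 < 0.13; N=9 gives T = 0.1578.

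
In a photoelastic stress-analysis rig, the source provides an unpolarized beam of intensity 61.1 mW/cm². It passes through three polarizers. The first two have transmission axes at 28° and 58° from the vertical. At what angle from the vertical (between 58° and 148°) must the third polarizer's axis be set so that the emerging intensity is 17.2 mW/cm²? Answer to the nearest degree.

θ ≈ 88°

Unpolarized light through the first polarizer → I₁ = ½ I₀, now polarized at 28°.
I₂ = I₁ cos²(58° − 28°) = 0.5 I₀ · cos²(30°) = 0.375 I₀.
Target fraction: 17.2 / 61.1 mW/cm² = 0.2815 of I₀.
Need I₃/I₀ = 0.2815, so cos²(θ − 58°) = 0.2815 / 0.375 = 0.7507.
θ − 58° = arccos(√0.7507) = 30.0°, giving θ ≈ 58 + 30.0 = 88.0°.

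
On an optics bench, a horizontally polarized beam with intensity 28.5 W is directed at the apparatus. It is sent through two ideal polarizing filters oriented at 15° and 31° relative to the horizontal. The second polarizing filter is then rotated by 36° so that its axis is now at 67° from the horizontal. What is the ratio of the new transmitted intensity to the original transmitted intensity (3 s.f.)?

Before rotation:
I₁ = I₀ cos²(15° − 0°) = I₀ cos²(15°) = 0.933 I₀.
I₂ = I₁ cos²(31° − 15°) = 0.933 I₀ · cos²(16°) = 0.8621 I₀.
After rotation:
I₁ = I₀ cos²(15° − 0°) = I₀ cos²(15°) = 0.933 I₀.
I₂ = I₁ cos²(67° − 15°) = 0.933 I₀ · cos²(52°) = 0.3536 I₀.
Ratio = 0.3536 / 0.8621 = 0.4102.

I_new/I_old ≈ 0.410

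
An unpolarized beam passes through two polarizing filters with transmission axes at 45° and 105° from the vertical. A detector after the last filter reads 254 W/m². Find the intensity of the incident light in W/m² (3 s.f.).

I₀ ≈ 2030 W/m²

Unpolarized light through the first polarizer → I₁ = ½ I₀, now polarized at 45°.
I₂ = I₁ cos²(105° − 45°) = 0.5 I₀ · cos²(60°) = 0.125 I₀.
So 254 W/m² = 0.125 I₀, giving I₀ = 254/0.125 = 2032 W/m².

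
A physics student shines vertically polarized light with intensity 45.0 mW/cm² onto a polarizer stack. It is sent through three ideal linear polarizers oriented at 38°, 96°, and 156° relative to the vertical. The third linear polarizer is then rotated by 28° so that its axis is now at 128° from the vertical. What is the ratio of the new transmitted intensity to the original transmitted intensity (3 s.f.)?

Before rotation:
By Malus's law, I₁ = I₀ cos²(38° − 0°) = I₀ cos²(38°) = 0.621 I₀.
I₂ = I₁ cos²(96° − 38°) = 0.621 I₀ · cos²(58°) = 0.1744 I₀.
I₃ = I₂ cos²(156° − 96°) = 0.1744 I₀ · cos²(60°) = 0.04359 I₀.
After rotation:
I₁ = I₀ cos²(38° − 0°) = I₀ cos²(38°) = 0.621 I₀.
I₂ = I₁ cos²(96° − 38°) = 0.621 I₀ · cos²(58°) = 0.1744 I₀.
I₃ = I₂ cos²(128° − 96°) = 0.1744 I₀ · cos²(32°) = 0.1254 I₀.
Ratio = 0.1254 / 0.04359 = 2.877.

I_new/I_old ≈ 2.88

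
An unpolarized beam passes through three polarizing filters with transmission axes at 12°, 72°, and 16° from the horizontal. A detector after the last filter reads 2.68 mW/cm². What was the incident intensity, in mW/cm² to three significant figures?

Unpolarized light through the first polarizer → I₁ = ½ I₀, now polarized at 12°.
I₂ = I₁ cos²(72° − 12°) = 0.5 I₀ · cos²(60°) = 0.125 I₀.
I₃ = I₂ cos²(16° − 72°) = 0.125 I₀ · cos²(56°) = 0.03909 I₀.
So 2.68 mW/cm² = 0.03909 I₀, giving I₀ = 2.68/0.03909 = 68.56 mW/cm².

I₀ ≈ 68.6 mW/cm²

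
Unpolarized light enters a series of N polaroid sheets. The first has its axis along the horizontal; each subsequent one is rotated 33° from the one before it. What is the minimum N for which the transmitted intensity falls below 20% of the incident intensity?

First polarizer halves the unpolarized light: factor 1/2.
Each further stage multiplies by cos²(33°) = 0.7034.
After N polarizers: T = 0.5·0.7034^(N−1). Require T < 0.20 ⇒ N−1 > ln(0.20/0.5)/ln(0.7034) = 2.60, so N−1 ≥ 3 and N = 4.
Check: N=4 gives T = 0.174 < 0.20; N=3 gives T = 0.2474.

N = 4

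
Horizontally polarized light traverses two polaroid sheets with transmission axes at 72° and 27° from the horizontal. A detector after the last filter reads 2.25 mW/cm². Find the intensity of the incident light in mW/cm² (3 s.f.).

I₀ ≈ 47.1 mW/cm²

I₁ = I₀ cos²(72° − 0°) = I₀ cos²(72°) = 0.09549 I₀.
I₂ = I₁ cos²(27° − 72°) = 0.09549 I₀ · cos²(45°) = 0.04775 I₀.
So 2.25 mW/cm² = 0.04775 I₀, giving I₀ = 2.25/0.04775 = 47.12 mW/cm².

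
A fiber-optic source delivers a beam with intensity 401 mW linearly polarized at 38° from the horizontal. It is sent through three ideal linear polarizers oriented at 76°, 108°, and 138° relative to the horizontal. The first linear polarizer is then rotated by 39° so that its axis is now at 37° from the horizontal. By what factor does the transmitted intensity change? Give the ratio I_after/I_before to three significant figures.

Before rotation:
By Malus's law, I₁ = I₀ cos²(76° − 38°) = I₀ cos²(38°) = 0.621 I₀.
I₂ = I₁ cos²(108° − 76°) = 0.621 I₀ · cos²(32°) = 0.4466 I₀.
I₃ = I₂ cos²(138° − 108°) = 0.4466 I₀ · cos²(30°) = 0.3349 I₀.
After rotation:
I₁ = I₀ cos²(37° − 38°) = I₀ cos²(1°) = 0.9997 I₀.
I₂ = I₁ cos²(108° − 37°) = 0.9997 I₀ · cos²(71°) = 0.106 I₀.
I₃ = I₂ cos²(138° − 108°) = 0.106 I₀ · cos²(30°) = 0.07947 I₀.
Ratio = 0.07947 / 0.3349 = 0.2373.

I_new/I_old ≈ 0.237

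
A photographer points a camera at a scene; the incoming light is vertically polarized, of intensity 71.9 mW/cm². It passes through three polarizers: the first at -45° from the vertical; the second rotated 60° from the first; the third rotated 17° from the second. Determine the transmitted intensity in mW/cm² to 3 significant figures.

By Malus's law, I₁ = 71.9 mW/cm² · cos²(45°) = 35.95 mW/cm².
I₂ = I₁ · cos²(60°) = 35.95 · 0.25 = 8.988 mW/cm².
I₃ = I₂ · cos²(17°) = 8.988 · 0.9145 = 8.219 mW/cm².

I ≈ 8.22 mW/cm²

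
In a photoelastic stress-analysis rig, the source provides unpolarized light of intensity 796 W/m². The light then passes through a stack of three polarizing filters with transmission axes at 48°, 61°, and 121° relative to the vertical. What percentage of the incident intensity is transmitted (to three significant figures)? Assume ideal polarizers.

Unpolarized light through the first polarizer → I₁ = 796 W/m²/2 = 398 W/m², polarized at 48°.
I₂ = I₁ · cos²(13°) = 398 · 0.9494 = 377.9 W/m².
I₃ = I₂ · cos²(60°) = 377.9 · 0.25 = 94.47 W/m².
That is 11.87% of the incident intensity.

≈ 11.9%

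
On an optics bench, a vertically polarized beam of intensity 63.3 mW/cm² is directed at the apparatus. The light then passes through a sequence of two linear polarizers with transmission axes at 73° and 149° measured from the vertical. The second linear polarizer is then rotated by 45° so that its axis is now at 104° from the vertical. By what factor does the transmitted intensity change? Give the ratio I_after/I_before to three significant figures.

I_new/I_old ≈ 12.6

Before rotation:
By Malus's law, I₁ = I₀ cos²(73° − 0°) = I₀ cos²(73°) = 0.08548 I₀.
I₂ = I₁ cos²(149° − 73°) = 0.08548 I₀ · cos²(76°) = 0.005003 I₀.
After rotation:
I₁ = I₀ cos²(73° − 0°) = I₀ cos²(73°) = 0.08548 I₀.
I₂ = I₁ cos²(104° − 73°) = 0.08548 I₀ · cos²(31°) = 0.06281 I₀.
Ratio = 0.06281 / 0.005003 = 12.55.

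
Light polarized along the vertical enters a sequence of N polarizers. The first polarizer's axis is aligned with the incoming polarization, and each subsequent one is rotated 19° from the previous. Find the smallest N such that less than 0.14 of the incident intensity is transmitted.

First polarizer is aligned with the polarization: full transmission.
Each further stage multiplies by cos²(19°) = 0.894.
After N polarizers: T = 0.894^(N−1). Require T < 0.14 ⇒ N−1 > ln(0.14)/ln(0.894) = 17.55, so N−1 ≥ 18 and N = 19.
Check: N=19 gives T = 0.1331 < 0.14; N=18 gives T = 0.1489.

N = 19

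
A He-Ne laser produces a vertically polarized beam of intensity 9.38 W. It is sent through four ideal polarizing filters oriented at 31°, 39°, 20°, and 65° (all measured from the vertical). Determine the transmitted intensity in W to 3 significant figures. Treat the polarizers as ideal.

I₁ = 9.38 W · cos²(31°) = 6.892 W.
I₂ = I₁ · cos²(8°) = 6.892 · 0.9806 = 6.758 W.
I₃ = I₂ · cos²(19°) = 6.758 · 0.894 = 6.042 W.
I₄ = I₃ · cos²(45°) = 6.042 · 0.5 = 3.021 W.

I ≈ 3.02 W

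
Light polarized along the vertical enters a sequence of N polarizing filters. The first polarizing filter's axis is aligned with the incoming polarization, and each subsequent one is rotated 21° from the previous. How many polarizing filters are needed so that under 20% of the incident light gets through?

N = 13

First polarizer is aligned with the polarization: full transmission.
Each further stage multiplies by cos²(21°) = 0.8716.
After N polarizers: T = 0.8716^(N−1). Require T < 0.20 ⇒ N−1 > ln(0.20)/ln(0.8716) = 11.71, so N−1 ≥ 12 and N = 13.
Check: N=13 gives T = 0.1922 < 0.20; N=12 gives T = 0.2205.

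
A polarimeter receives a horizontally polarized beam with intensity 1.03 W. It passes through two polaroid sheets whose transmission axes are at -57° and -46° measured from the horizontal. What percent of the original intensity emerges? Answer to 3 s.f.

≈ 28.6%

By Malus's law, I₁ = 1.03 W · cos²(57°) = 0.3055 W.
I₂ = I₁ · cos²(11°) = 0.3055 · 0.9636 = 0.2944 W.
That is 28.58% of the incident intensity.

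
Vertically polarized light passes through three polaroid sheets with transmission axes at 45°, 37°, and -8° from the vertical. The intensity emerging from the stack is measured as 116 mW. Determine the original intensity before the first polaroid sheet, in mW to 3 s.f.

I₁ = I₀ cos²(45° − 0°) = I₀ cos²(45°) = 0.5 I₀.
I₂ = I₁ cos²(37° − 45°) = 0.5 I₀ · cos²(8°) = 0.4903 I₀.
I₃ = I₂ cos²(-8° − 37°) = 0.4903 I₀ · cos²(45°) = 0.2452 I₀.
So 116 mW = 0.2452 I₀, giving I₀ = 116/0.2452 = 473.2 mW.

I₀ ≈ 473 mW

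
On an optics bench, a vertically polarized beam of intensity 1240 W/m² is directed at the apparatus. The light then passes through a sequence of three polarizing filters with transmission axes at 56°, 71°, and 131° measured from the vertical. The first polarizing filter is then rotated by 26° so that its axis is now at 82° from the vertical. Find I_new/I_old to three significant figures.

Before rotation:
By Malus's law, I₁ = I₀ cos²(56° − 0°) = I₀ cos²(56°) = 0.3127 I₀.
I₂ = I₁ cos²(71° − 56°) = 0.3127 I₀ · cos²(15°) = 0.2917 I₀.
I₃ = I₂ cos²(131° − 71°) = 0.2917 I₀ · cos²(60°) = 0.07294 I₀.
After rotation:
I₁ = I₀ cos²(82° − 0°) = I₀ cos²(82°) = 0.01937 I₀.
I₂ = I₁ cos²(71° − 82°) = 0.01937 I₀ · cos²(11°) = 0.01866 I₀.
I₃ = I₂ cos²(131° − 71°) = 0.01866 I₀ · cos²(60°) = 0.004666 I₀.
Ratio = 0.004666 / 0.07294 = 0.06397.

I_new/I_old ≈ 0.0640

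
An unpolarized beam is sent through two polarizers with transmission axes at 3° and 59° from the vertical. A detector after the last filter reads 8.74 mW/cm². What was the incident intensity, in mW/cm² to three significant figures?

I₀ ≈ 55.9 mW/cm²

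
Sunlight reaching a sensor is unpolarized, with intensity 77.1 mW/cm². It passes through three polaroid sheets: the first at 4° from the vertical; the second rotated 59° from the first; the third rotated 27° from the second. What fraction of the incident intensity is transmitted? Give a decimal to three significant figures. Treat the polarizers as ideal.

I/I₀ ≈ 0.105

Unpolarized light through the first polarizer → I₁ = 77.1 mW/cm²/2 = 38.55 mW/cm², polarized at 4°.
I₂ = I₁ · cos²(59°) = 38.55 · 0.2653 = 10.23 mW/cm².
I₃ = I₂ · cos²(27°) = 10.23 · 0.7939 = 8.118 mW/cm².
Transmitted fraction = 0.1053.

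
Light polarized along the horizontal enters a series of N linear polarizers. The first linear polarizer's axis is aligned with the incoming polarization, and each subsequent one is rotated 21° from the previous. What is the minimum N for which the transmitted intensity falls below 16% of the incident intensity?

First polarizer is aligned with the polarization: full transmission.
Each further stage multiplies by cos²(21°) = 0.8716.
After N polarizers: T = 0.8716^(N−1). Require T < 0.16 ⇒ N−1 > ln(0.16)/ln(0.8716) = 13.33, so N−1 ≥ 14 and N = 15.
Check: N=15 gives T = 0.146 < 0.16; N=14 gives T = 0.1675.

N = 15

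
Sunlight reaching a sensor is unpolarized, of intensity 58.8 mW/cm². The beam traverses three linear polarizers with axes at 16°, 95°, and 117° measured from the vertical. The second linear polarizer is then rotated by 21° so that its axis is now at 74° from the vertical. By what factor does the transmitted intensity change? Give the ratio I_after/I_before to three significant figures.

Before rotation:
Unpolarized light through the first polarizer → I₁ = ½ I₀, now polarized at 16°.
I₂ = I₁ cos²(95° − 16°) = 0.5 I₀ · cos²(79°) = 0.0182 I₀.
I₃ = I₂ cos²(117° − 95°) = 0.0182 I₀ · cos²(22°) = 0.01565 I₀.
After rotation:
Unpolarized light through the first polarizer → I₁ = ½ I₀, now polarized at 16°.
I₂ = I₁ cos²(74° − 16°) = 0.5 I₀ · cos²(58°) = 0.1404 I₀.
I₃ = I₂ cos²(117° − 74°) = 0.1404 I₀ · cos²(43°) = 0.0751 I₀.
Ratio = 0.0751 / 0.01565 = 4.799.

I_new/I_old ≈ 4.80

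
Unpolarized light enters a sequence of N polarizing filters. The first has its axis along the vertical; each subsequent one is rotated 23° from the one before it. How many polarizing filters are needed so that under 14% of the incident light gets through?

First polarizer halves the unpolarized light: factor 1/2.
Each further stage multiplies by cos²(23°) = 0.8473.
After N polarizers: T = 0.5·0.8473^(N−1). Require T < 0.14 ⇒ N−1 > ln(0.14/0.5)/ln(0.8473) = 7.68, so N−1 ≥ 8 and N = 9.
Check: N=9 gives T = 0.1329 < 0.14; N=8 gives T = 0.1568.

N = 9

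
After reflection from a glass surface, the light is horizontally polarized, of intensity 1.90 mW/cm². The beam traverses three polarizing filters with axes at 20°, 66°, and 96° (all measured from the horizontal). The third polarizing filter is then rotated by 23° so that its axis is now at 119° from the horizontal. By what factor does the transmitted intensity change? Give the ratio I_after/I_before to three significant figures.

Before rotation:
I₁ = I₀ cos²(20° − 0°) = I₀ cos²(20°) = 0.883 I₀.
I₂ = I₁ cos²(66° − 20°) = 0.883 I₀ · cos²(46°) = 0.4261 I₀.
I₃ = I₂ cos²(96° − 66°) = 0.4261 I₀ · cos²(30°) = 0.3196 I₀.
After rotation:
I₁ = I₀ cos²(20° − 0°) = I₀ cos²(20°) = 0.883 I₀.
I₂ = I₁ cos²(66° − 20°) = 0.883 I₀ · cos²(46°) = 0.4261 I₀.
I₃ = I₂ cos²(119° − 66°) = 0.4261 I₀ · cos²(53°) = 0.1543 I₀.
Ratio = 0.1543 / 0.3196 = 0.4829.

I_new/I_old ≈ 0.483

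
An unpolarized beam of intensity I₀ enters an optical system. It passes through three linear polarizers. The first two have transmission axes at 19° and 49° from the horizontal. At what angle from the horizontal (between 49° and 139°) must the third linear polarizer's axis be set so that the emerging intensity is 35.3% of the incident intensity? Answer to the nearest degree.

θ ≈ 63°

Unpolarized light through the first polarizer → I₁ = ½ I₀, now polarized at 19°.
I₂ = I₁ cos²(49° − 19°) = 0.5 I₀ · cos²(30°) = 0.375 I₀.
Need I₃/I₀ = 0.353, so cos²(θ − 49°) = 0.353 / 0.375 = 0.9413.
θ − 49° = arccos(√0.9413) = 14.0°, giving θ ≈ 49 + 14.0 = 63.0°.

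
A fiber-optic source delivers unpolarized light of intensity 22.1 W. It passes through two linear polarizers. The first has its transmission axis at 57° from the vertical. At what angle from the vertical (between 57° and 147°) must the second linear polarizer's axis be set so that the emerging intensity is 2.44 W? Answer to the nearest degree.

θ ≈ 119°

Unpolarized light through the first polarizer → I₁ = ½ I₀, now polarized at 57°.
Target fraction: 2.44 / 22.1 W = 0.1104 of I₀.
Need I₂/I₀ = 0.1104, so cos²(θ − 57°) = 0.1104 / 0.5 = 0.2208.
θ − 57° = arccos(√0.2208) = 62.0°, giving θ ≈ 57 + 62.0 = 119.0°.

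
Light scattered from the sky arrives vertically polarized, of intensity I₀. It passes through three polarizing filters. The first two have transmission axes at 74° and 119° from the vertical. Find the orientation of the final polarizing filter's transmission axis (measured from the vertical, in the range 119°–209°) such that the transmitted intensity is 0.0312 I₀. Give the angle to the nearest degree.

I₁ = I₀ cos²(74° − 0°) = I₀ cos²(74°) = 0.07598 I₀.
I₂ = I₁ cos²(119° − 74°) = 0.07598 I₀ · cos²(45°) = 0.03799 I₀.
Need I₃/I₀ = 0.0312, so cos²(θ − 119°) = 0.0312 / 0.03799 = 0.8213.
θ − 119° = arccos(√0.8213) = 25.0°, giving θ ≈ 119 + 25.0 = 144.0°.

θ ≈ 144°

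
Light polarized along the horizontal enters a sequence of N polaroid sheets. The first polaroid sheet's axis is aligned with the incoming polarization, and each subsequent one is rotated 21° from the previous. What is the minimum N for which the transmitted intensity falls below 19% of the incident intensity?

N = 14

First polarizer is aligned with the polarization: full transmission.
Each further stage multiplies by cos²(21°) = 0.8716.
After N polarizers: T = 0.8716^(N−1). Require T < 0.19 ⇒ N−1 > ln(0.19)/ln(0.8716) = 12.08, so N−1 ≥ 13 and N = 14.
Check: N=14 gives T = 0.1675 < 0.19; N=13 gives T = 0.1922.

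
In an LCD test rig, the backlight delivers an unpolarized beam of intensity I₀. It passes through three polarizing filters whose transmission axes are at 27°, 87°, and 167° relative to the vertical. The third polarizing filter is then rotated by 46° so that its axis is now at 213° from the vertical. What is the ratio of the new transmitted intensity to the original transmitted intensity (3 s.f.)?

I_new/I_old ≈ 11.5

Before rotation:
Unpolarized light through the first polarizer → I₁ = ½ I₀, now polarized at 27°.
I₂ = I₁ cos²(87° − 27°) = 0.5 I₀ · cos²(60°) = 0.125 I₀.
I₃ = I₂ cos²(167° − 87°) = 0.125 I₀ · cos²(80°) = 0.003769 I₀.
After rotation:
Unpolarized light through the first polarizer → I₁ = ½ I₀, now polarized at 27°.
I₂ = I₁ cos²(87° − 27°) = 0.5 I₀ · cos²(60°) = 0.125 I₀.
Angle between axes 2 and 3: 54°. I₃ = 0.125 I₀ · cos²(54°) = 0.04319 I₀.
Ratio = 0.04319 / 0.003769 = 11.46.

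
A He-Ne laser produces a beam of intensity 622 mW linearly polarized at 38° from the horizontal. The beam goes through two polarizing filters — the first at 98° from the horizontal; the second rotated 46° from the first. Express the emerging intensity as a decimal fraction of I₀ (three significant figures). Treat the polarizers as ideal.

I₁ = 622 mW · cos²(60°) = 155.5 mW.
I₂ = I₁ · cos²(46°) = 155.5 · 0.4826 = 75.04 mW.
Transmitted fraction = 0.1206.

I/I₀ ≈ 0.121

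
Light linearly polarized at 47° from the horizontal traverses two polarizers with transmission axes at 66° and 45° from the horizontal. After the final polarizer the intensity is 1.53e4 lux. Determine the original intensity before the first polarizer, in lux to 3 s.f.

I₀ ≈ 1.96e4 lux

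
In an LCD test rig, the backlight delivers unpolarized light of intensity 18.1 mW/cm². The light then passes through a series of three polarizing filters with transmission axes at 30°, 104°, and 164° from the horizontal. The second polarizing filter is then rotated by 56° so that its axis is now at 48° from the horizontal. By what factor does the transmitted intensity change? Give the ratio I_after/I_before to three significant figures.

Before rotation:
Unpolarized light through the first polarizer → I₁ = ½ I₀, now polarized at 30°.
I₂ = I₁ cos²(104° − 30°) = 0.5 I₀ · cos²(74°) = 0.03799 I₀.
I₃ = I₂ cos²(164° − 104°) = 0.03799 I₀ · cos²(60°) = 0.009497 I₀.
After rotation:
Unpolarized light through the first polarizer → I₁ = ½ I₀, now polarized at 30°.
I₂ = I₁ cos²(48° − 30°) = 0.5 I₀ · cos²(18°) = 0.4523 I₀.
Angle between axes 2 and 3: 64°. I₃ = 0.4523 I₀ · cos²(64°) = 0.08691 I₀.
Ratio = 0.08691 / 0.009497 = 9.151.

I_new/I_old ≈ 9.15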